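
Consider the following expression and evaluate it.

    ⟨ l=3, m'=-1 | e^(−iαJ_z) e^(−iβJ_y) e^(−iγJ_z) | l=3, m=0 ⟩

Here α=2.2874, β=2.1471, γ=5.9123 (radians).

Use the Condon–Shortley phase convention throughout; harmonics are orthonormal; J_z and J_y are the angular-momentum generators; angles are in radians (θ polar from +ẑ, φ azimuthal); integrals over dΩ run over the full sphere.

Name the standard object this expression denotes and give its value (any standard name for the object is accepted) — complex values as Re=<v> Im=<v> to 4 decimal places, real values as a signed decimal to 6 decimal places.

Wigner D-matrix element, Re=-0.1156 Im=0.1327

This is a Wigner D-matrix element — the rotation-matrix element ⟨l m'| R(α,β,γ) |l m⟩ in the angular-momentum basis.
First d^3_{-1,0}(β=2.1471), then the phase factors e^{-i(-1)α} and e^{-i(0)γ}:
Half-angle: c=0.477007, s=0.878899. N=√(2·24·6·6)=41.569219
k: max(0,(0)−(-1))=1 … min(3+(0),3−(-1))=3
  k=1: (−1)^0·41.5692/(12)·0.4770^5·0.8789^1 = +0.075189
  k=2: (−1)^1·41.5692/(4)·0.4770^3·0.8789^3 = -0.765780
  k=3: (−1)^2·41.5692/(12)·0.4770^1·0.8789^5 = +0.866585
d^3_{-1,0}(2.1471) = +0.075189 -0.765780 +0.866585 = +0.175994
Attach z-rotation phases: D = e^{-i(-1)(2.2874)}·(+0.175994)·e^{-i(0)(5.9123)} = -0.115598+0.132707i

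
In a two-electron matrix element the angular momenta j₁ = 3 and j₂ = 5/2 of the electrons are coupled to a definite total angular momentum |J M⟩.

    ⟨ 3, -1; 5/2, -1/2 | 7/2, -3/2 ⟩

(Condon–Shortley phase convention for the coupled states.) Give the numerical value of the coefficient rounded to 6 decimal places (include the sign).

−√(5/21) ≈ -0.487950

√[8·2!4!3!/10! · 2!4!2!3!2!5!] = √(3072/35)
  +(−1)^0/∏(0,2,4,2,0,1)! = 1/96  (running 1/96)
  +(−1)^1/∏(1,1,3,1,1,2)! = -1/12  (running -7/96)
  +(−1)^2/∏(2,0,2,0,2,3)! = 1/48  (running -5/96)
⟨..|..⟩ = √(3072/35)·(-5/96) = -0.487950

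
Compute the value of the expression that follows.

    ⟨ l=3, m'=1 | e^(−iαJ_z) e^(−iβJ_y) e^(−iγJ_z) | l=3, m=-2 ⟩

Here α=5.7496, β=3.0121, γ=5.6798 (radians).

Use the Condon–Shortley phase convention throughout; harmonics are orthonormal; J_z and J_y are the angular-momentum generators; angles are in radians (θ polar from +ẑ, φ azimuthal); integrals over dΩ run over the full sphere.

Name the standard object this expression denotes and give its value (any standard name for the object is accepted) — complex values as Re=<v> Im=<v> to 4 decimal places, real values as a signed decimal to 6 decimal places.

Wigner D-matrix element, Re=0.1570 Im=-0.1252

This is a Wigner D-matrix element — the rotation-matrix element ⟨l m'| R(α,β,γ) |l m⟩ in the angular-momentum basis.
First d^3_{1,-2}(β=3.0121), then the phase factors e^{-i(1)α} and e^{-i(-2)γ}:
c=cos(3.012100/2)=0.064701, s=sin(3.012100/2)=0.997905; N=√[24·2·1·120]=75.894664
k∈{0,1} keeps every argument non-negative
  k=0: (−1)^3·75.8947/(12)·0.0647^3·0.9979^3 = -0.001702
  k=1: (−1)^4·75.8947/(24)·0.0647^1·0.9979^5 = +0.202468
d^3_{1,-2}(3.0121) = -0.001702 +0.202468 = +0.200766
D = (+0.860989+0.508624i)·(+0.200766)·(+0.356039-0.934471i) = +0.156967-0.125173i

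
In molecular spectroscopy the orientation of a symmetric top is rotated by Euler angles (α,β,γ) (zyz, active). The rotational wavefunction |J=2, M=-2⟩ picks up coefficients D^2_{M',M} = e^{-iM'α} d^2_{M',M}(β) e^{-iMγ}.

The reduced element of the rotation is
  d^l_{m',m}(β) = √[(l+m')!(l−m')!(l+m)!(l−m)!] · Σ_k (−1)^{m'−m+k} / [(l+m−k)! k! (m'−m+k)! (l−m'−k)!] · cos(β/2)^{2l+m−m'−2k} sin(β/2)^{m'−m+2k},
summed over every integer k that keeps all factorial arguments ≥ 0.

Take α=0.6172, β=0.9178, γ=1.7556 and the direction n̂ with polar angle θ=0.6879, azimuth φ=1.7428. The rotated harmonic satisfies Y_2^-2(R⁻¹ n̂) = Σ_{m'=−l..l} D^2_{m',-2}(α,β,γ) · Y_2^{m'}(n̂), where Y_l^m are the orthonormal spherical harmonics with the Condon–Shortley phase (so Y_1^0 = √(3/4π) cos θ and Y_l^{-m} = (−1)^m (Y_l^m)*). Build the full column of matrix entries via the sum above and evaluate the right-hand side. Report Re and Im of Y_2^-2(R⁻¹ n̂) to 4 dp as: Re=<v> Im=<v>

Re=0.1177 Im=-0.1669

Need the full column D^2_{m',-2} for m'=−2..2 at α=0.6172, β=0.9178, γ=1.7556.
cos(β/2)=0.896540, sin(β/2)=0.442962
d^2_{-2,-2}: single k=0 term ⇒ +0.646070;  D = +0.021453-0.645713i
d^2_{-1,-2}: single k=0 term ⇒ -0.638419;  D = +0.351997+0.532614i
d^2_{0,-2}: single k=0 term ⇒ +0.386321;  D = -0.360233-0.139558i
d^2_{1,-2}: single k=0 term ⇒ -0.155847;  D = +0.151095-0.038194i
d^2_{2,-2}: single k=0 term ⇒ +0.038501;  D = -0.024979+0.029297i
Y_2^{m'}(θ=0.6879,φ=1.7428) and Σ D·Y over m':
  (+0.0215-0.6457i)·(-0.1466+0.0525i)  (+0.3520+0.5326i)·(-0.0649-0.3734i)  (-0.3602-0.1396i)·(+0.2494+0.0000i)  (+0.1511-0.0382i)·(+0.0649-0.3734i)  (-0.0250+0.0293i)·(-0.1466-0.0525i)
Y_2^-2(R⁻¹ n̂) = +0.117705-0.166859i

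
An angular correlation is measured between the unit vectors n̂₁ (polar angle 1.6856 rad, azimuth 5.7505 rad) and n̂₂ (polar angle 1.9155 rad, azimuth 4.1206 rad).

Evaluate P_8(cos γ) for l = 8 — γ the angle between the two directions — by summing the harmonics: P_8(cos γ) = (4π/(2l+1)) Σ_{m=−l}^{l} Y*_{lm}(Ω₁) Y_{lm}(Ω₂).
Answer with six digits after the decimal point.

Term-by-term m-sum for l=8 (normalisation 4π/17 = 0.739198):
  m=-8: Y*=(-0.213055, 0.440038)  Y=(0.006957, -0.317271)  product (0.138129, 0.070657)
  m=-7: Y*=(0.187730, -0.124937)  Y=(0.383736, -0.245890)  product (0.041318, -0.094104)
  m=-6: Y*=(0.290148, -0.015834)  Y=(0.171106, 0.074193)  product (0.050821, 0.018818)
  m=-5: Y*=(-0.224293, -0.116247)  Y=(-0.047443, -0.256855)  product (-0.019218, 0.063126)
  m=-4: Y*=(-0.117250, -0.187040)  Y=(0.212772, -0.208158)  product (-0.063881, -0.015390)
  m=-3: Y*=(0.007127, 0.261376)  Y=(-0.130019, -0.026975)  product (0.006124, -0.034176)
  m=-2: Y*=(-0.091128, 0.164679)  Y=(-0.120466, -0.295400)  product (0.059624, 0.007081)
  m=-1: Y*=(0.227653, -0.134208)  Y=(-0.041380, 0.061563)  product (-0.001158, 0.019569)
  m=+0: Y*=(0.178396, -0.000000)  Y=(-0.320834, 0.000000)  product (-0.057236, 0.000000)
  m=+1: Y*=(-0.227653, -0.134208)  Y=(0.041380, 0.061563)  product (-0.001158, -0.019569)
  m=+2: Y*=(-0.091128, -0.164679)  Y=(-0.120466, 0.295400)  product (0.059624, -0.007081)
  m=+3: Y*=(-0.007127, 0.261376)  Y=(0.130019, -0.026975)  product (0.006124, 0.034176)
  m=+4: Y*=(-0.117250, 0.187040)  Y=(0.212772, 0.208158)  product (-0.063881, 0.015390)
  m=+5: Y*=(0.224293, -0.116247)  Y=(0.047443, -0.256855)  product (-0.019218, -0.063126)
  m=+6: Y*=(0.290148, 0.015834)  Y=(0.171106, -0.074193)  product (0.050821, -0.018818)
  m=+7: Y*=(-0.187730, -0.124937)  Y=(-0.383736, -0.245890)  product (0.041318, 0.094104)
  m=+8: Y*=(-0.213055, -0.440038)  Y=(0.006957, 0.317271)  product (0.138129, -0.070657)
Total Σ_m = (0.366282, 0.000000). Multiply by 0.739198: (0.270755, 0.000000). P_8(cos γ) = 0.270755

0.270755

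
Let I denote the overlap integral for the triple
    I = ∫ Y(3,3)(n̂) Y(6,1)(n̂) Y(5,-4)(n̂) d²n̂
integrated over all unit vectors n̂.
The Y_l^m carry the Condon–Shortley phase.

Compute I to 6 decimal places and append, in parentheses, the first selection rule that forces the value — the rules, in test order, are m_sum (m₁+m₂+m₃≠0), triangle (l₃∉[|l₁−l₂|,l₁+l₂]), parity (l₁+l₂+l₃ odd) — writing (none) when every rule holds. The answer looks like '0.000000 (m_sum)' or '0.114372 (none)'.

0.072068 (none)

Checks pass: Σm=0; 14 even; l₃=5∈[3,9].
(2·3+1)(2·6+1)(2·5+1) = 1001
Δ: 4! 2! 8! / 15! → 1/675675
sum: t=1:−1/8640 t=2:+1/2304 t=3:−1/8640 = 7/34560
3j²(3 6 5; 0 0 0) = Δ·Π!·Σ² = 7/429  (sign -1)
sum: t=0:+1/241920 = 1/241920
3j²(3 6 5; 3 1 -4) = Δ·Π!·Σ² = 4/1001  (sign -1)
combine: 4πI² = 1001·7/429·4/1001 = 28/429
take √, sign +1: I = 0.07206849
No selection rule forces the value: the integral is nonzero (none).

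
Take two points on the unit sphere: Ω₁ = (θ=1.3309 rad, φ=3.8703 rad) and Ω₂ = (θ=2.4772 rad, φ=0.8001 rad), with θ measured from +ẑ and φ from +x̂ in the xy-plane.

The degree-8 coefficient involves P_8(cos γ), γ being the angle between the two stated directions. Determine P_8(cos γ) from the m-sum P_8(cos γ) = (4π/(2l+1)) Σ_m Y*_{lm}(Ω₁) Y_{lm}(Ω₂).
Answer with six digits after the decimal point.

0.058734

Summing Y*_{l m}(θ₁,φ₁)·Y_{l m}(θ₂,φ₂) over m ∈ [−8, 8]; prefactor 4π/(2·8+1) = 0.739198:
  [-8]  conj(Y_{8,-8})(Ω₁) = (0.367227, -0.178991) ; Y_{8,-8}(Ω₂) = (0.010693, -0.001263) ; Δ = (0.003700, -0.002378)
  [-7]  conj(Y_{8,-7})(Ω₁) = (-0.151435, 0.369916) ; Y_{8,-7}(Ω₂) = (-0.042674, -0.034684) ; Δ = (0.019293, -0.010533)
  [-6]  conj(Y_{8,-6})(Ω₁) = (0.016159, 0.045660) ; Y_{8,-6}(Ω₂) = (0.015119, 0.170947) ; Δ = (-0.007561, 0.003453)
  [-5]  conj(Y_{8,-5})(Ω₁) = (-0.315380, -0.173090) ; Y_{8,-5}(Ω₂) = (0.234698, -0.272014) ; Δ = (-0.121102, 0.045164)
  [-4]  conj(Y_{8,-4})(Ω₁) = (0.076494, -0.017649) ; Y_{8,-4}(Ω₂) = (-0.481091, 0.028324) ; Δ = (-0.036300, 0.010658)
  [-3]  conj(Y_{8,-3})(Ω₁) = (0.181874, -0.257292) ; Y_{8,-3}(Ω₂) = (0.222070, 0.203296) ; Δ = (0.092695, -0.020163)
  [-2]  conj(Y_{8,-2})(Ω₁) = (0.014908, 0.130925) ; Y_{8,-2}(Ω₂) = (0.005162, 0.175502) ; Δ = (-0.022901, 0.003292)
  [-1]  conj(Y_{8,-1})(Ω₁) = (0.216752, 0.193471) ; Y_{8,-1}(Ω₂) = (0.278324, -0.286630) ; Δ = (0.115782, -0.008280)
  [+0]  conj(Y_{8,0})(Ω₁) = (-0.146679, -0.000000) ; Y_{8,0}(Ω₂) = (0.052880, 0.000000) ; Δ = (-0.007756, -0.000000)
  [+1]  conj(Y_{8,1})(Ω₁) = (-0.216752, 0.193471) ; Y_{8,1}(Ω₂) = (-0.278324, -0.286630) ; Δ = (0.115782, 0.008280)
  [+2]  conj(Y_{8,2})(Ω₁) = (0.014908, -0.130925) ; Y_{8,2}(Ω₂) = (0.005162, -0.175502) ; Δ = (-0.022901, -0.003292)
  [+3]  conj(Y_{8,3})(Ω₁) = (-0.181874, -0.257292) ; Y_{8,3}(Ω₂) = (-0.222070, 0.203296) ; Δ = (0.092695, 0.020163)
  [+4]  conj(Y_{8,4})(Ω₁) = (0.076494, 0.017649) ; Y_{8,4}(Ω₂) = (-0.481091, -0.028324) ; Δ = (-0.036300, -0.010658)
  [+5]  conj(Y_{8,5})(Ω₁) = (0.315380, -0.173090) ; Y_{8,5}(Ω₂) = (-0.234698, -0.272014) ; Δ = (-0.121102, -0.045164)
  [+6]  conj(Y_{8,6})(Ω₁) = (0.016159, -0.045660) ; Y_{8,6}(Ω₂) = (0.015119, -0.170947) ; Δ = (-0.007561, -0.003453)
  [+7]  conj(Y_{8,7})(Ω₁) = (0.151435, 0.369916) ; Y_{8,7}(Ω₂) = (0.042674, -0.034684) ; Δ = (0.019293, 0.010533)
  [+8]  conj(Y_{8,8})(Ω₁) = (0.367227, 0.178991) ; Y_{8,8}(Ω₂) = (0.010693, 0.001263) ; Δ = (0.003700, 0.002378)
Total Σ_m = (0.079456, 0.000000). Multiply by 0.739198: (0.058734, 0.000000). P_8(cos γ) = 0.058734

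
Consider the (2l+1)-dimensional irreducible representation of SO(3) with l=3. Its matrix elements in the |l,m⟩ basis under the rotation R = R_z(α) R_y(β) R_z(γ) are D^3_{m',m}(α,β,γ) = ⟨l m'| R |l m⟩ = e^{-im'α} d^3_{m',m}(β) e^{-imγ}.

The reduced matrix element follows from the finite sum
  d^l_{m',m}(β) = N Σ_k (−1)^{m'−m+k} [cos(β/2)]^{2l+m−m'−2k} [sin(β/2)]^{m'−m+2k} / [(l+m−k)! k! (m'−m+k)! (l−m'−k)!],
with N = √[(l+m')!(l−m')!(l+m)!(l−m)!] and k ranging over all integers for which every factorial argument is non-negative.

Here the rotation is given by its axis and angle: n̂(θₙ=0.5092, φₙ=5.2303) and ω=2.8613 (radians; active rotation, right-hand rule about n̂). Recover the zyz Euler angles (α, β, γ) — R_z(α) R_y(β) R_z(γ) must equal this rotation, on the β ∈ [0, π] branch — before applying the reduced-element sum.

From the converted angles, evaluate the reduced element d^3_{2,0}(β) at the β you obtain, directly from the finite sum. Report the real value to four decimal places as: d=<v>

d=0.5227

Axis–angle → zyz. n̂ = (sinθₙcosφₙ, sinθₙsinφₙ, cosθₙ) = (+0.241334, -0.423549, +0.873135), ω = 2.8613.
R = I cosω + sinω [n̂]ₓ + (1−cosω) n̂n̂ᵀ gives
  R = [-0.846763, -0.441986, +0.296042; +0.041097, -0.609189, -0.791960; +0.530381, -0.658436, +0.534002]
β = atan2(√(R₁₃²+R₂₃²), R₃₃) = 1.007469; α = atan2(R₂₃, R₁₃) mod 2π = 5.070116; γ = atan2(R₃₂, −R₃₁) mod 2π = 4.034294
d^3_{2,0}(β=1.0075) via the finite sum:
c=cos(1.007469/2)=0.875786, s=sin(1.007469/2)=0.482699; N=√[120·1·6·6]=65.726707
Admissible k: 0..1 (factorial args all ≥0)
  k=0: (−1)^2·65.7267/(12)·0.8758^4·0.4827^2 = +0.750769
  k=1: (−1)^3·65.7267/(12)·0.8758^2·0.4827^4 = -0.228068
d^3_{2,0}(1.0075) = +0.750769 -0.228068 = +0.522701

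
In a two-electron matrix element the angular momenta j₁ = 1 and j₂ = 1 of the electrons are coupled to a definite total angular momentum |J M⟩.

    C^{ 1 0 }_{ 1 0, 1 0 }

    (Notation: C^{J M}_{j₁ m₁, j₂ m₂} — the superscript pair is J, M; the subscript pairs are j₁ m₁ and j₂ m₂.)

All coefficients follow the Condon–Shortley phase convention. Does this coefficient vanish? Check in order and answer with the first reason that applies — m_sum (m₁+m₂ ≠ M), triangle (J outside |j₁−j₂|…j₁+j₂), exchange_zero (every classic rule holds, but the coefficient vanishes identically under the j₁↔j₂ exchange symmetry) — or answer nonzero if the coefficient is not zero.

m-sum: m₁+m₂ = 0+0 = 0, M = 0  ✓
triangle: |j₁−j₂| = 0 ≤ J = 1 ≤ j₁+j₂ = 2  ✓
exchange: j₁=j₂ and m₁=m₂, and (−1)^(j₁+j₂−J) = (−1)^1 = −1 forces ⟨j₁m₁;j₂m₂|JM⟩ = −⟨j₂m₂;j₁m₁|JM⟩ = −⟨j₁m₁;j₂m₂|JM⟩ ⇒ the coefficient vanishes identically
Racah sum check: Σ_k collapses to 0 ⇒ CG = 0

exchange_zero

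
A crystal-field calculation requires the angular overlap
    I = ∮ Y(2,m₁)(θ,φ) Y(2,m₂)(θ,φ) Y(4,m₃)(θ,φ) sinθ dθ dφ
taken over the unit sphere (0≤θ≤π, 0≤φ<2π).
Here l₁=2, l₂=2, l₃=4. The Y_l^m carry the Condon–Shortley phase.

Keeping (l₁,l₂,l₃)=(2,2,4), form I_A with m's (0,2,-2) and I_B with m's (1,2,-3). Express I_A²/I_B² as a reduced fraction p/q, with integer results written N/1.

Same 2,2,4: normalisation and zero-m 3j drop out of the ratio.
A: Δ: 0! 4! 4! / 9! → 1/630; sum: t=0:+1/96 = 1/96; 3j²(2 2 4; 0 2 -2) = Δ·Π!·Σ² = 1/42  (sign +1)
B: Δ: 0! 4! 4! / 9! → 1/630; sum: t=0:+1/144 = 1/144; 3j²(2 2 4; 1 2 -3) = Δ·Π!·Σ² = 1/18  (sign -1)
I_A²/I_B² = (1/42)/(1/18) = 3/7

3/7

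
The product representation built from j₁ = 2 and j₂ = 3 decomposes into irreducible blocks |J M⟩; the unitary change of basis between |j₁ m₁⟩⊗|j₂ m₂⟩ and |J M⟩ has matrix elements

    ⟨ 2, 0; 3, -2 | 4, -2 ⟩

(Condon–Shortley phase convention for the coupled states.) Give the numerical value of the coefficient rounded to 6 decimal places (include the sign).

+√(12/35) = +0.585540

√[9·1!3!5!/10! · 2!2!1!5!2!6!] = √(8640/7)
  +(−1)^0/∏(0,1,2,1,1,4)! = 1/48  (running 1/48)
  +(−1)^1/∏(1,0,1,0,2,5)! = -1/240  (running 1/60)
⟨..|..⟩ = √(8640/7)·(1/60) = +0.585540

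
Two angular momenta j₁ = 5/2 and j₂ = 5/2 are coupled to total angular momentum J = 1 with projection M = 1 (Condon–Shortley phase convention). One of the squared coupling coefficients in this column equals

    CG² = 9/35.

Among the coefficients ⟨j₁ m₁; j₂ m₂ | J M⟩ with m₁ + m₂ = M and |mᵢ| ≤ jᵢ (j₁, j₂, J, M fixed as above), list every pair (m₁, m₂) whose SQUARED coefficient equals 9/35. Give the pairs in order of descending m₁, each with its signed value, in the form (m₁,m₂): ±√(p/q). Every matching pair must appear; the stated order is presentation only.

Admissible pairs with m₁+m₂ = M = 1: (-3/2,5/2), (-1/2,3/2), (1/2,1/2), (3/2,-1/2), (5/2,-3/2)
  (m₁,m₂)=(5/2,-3/2): CG² = 1/7, CG = +√(1/7)
  (m₁,m₂)=(3/2,-1/2): CG² = 8/35, CG = −√(8/35)
  (m₁,m₂)=(1/2,1/2): CG² = 9/35, CG = +√(9/35)   ← matches the target
  (m₁,m₂)=(-1/2,3/2): CG² = 8/35, CG = −√(8/35)
  (m₁,m₂)=(-3/2,5/2): CG² = 1/7, CG = +√(1/7)
Pairs with CG² = 9/35: (1/2,1/2): +√(9/35)

(1/2,1/2): +√(9/35)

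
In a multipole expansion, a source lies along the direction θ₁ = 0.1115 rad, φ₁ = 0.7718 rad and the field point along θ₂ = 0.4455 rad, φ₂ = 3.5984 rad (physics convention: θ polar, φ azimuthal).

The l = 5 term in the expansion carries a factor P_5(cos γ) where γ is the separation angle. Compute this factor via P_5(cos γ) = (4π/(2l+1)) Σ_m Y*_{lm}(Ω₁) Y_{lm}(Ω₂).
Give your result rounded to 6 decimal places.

Addition theorem: P_5(cos γ) = (4π/11) Σ_m Y*_{lm}(Ω₁) Y_{lm}(Ω₂), m = −5…5:
  m=-5: Y*=-0.000006-0.000005i  Y=+0.004512+0.005215i  product +0.000000-0.000000i
  m=-4: Y*=-0.000223+0.000012i  Y=-0.011582-0.044172i  product +0.000003+0.000010i
  m=-3: Y*=-0.002548+0.002765i  Y=-0.034867+0.171676i  product -0.000386-0.000534i
  m=-2: Y*=+0.001113+0.040915i  Y=+0.250318-0.324415i  product +0.013552+0.009881i
  m=-1: Y*=+0.195547+0.190300i  Y=-0.436601+0.214580i  product -0.126211-0.041125i
  m=+0: Y*=+0.850334-0.000000i  Y=-0.023863+0.000000i  product -0.020291+0.000000i
  m=+1: Y*=-0.195547+0.190300i  Y=+0.436601+0.214580i  product -0.126211+0.041125i
  m=+2: Y*=+0.001113-0.040915i  Y=+0.250318+0.324415i  product +0.013552-0.009881i
  m=+3: Y*=+0.002548+0.002765i  Y=+0.034867+0.171676i  product -0.000386+0.000534i
  m=+4: Y*=-0.000223-0.000012i  Y=-0.011582+0.044172i  product +0.000003-0.000010i
  m=+5: Y*=+0.000006-0.000005i  Y=-0.004512+0.005215i  product +0.000000+0.000000i
Accumulated sum -0.246374-0.000000i; after 4π/(2l+1) scaling, -0.281457-0.000000i ⇒ P_5 = -0.281457

-0.281457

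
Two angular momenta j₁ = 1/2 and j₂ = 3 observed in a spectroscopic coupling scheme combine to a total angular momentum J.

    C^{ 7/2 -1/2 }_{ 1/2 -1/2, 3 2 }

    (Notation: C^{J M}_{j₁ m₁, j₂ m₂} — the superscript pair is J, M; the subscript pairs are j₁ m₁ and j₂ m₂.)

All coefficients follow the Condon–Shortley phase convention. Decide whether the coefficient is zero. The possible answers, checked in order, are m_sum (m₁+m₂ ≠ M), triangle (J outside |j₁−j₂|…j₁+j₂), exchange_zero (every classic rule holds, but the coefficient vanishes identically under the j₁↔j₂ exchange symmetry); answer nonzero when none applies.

m-sum: m₁+m₂ = -1/2+2 = 3/2, M = -1/2  ✗ ⇒ coefficient is 0

m_sum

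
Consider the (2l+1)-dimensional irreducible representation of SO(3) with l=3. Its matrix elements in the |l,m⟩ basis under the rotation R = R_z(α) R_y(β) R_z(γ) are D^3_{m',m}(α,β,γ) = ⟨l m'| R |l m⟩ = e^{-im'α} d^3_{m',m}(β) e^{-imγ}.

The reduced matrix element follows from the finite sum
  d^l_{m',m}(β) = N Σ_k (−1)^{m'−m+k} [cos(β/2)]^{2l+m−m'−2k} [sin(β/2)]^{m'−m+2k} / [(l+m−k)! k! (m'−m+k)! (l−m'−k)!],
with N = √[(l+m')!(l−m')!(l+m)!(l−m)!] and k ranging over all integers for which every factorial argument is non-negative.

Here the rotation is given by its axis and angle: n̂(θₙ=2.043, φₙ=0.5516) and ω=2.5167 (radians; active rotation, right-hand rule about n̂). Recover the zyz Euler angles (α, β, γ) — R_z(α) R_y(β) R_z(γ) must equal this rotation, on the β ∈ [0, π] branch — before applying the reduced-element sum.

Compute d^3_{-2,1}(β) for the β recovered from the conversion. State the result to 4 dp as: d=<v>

Axis–angle → zyz. n̂ = (sinθₙcosφₙ, sinθₙsinφₙ, cosθₙ) = (+0.758485, +0.466703, -0.454850), ω = 2.5167.
R = I cosω + sinω [n̂]ₓ + (1−cosω) n̂n̂ᵀ gives
  R = [+0.230857, +0.907172, -0.351773; +0.374988, -0.416564, -0.828166; -0.897824, +0.059278, -0.436346]
β = atan2(√(R₁₃²+R₂₃²), R₃₃) = 2.022330; α = atan2(R₂₃, R₁₃) mod 2π = 4.310721; γ = atan2(R₃₂, −R₃₁) mod 2π = 0.065928
d^3_{-2,1}(β=2.0223) via the finite sum:
Half-angle: c=0.530874, s=0.847451. N=√(1·120·24·2)=75.894664
Admissible k: 3..4 (factorial args all ≥0)
  k=3: (−1)^0·75.8947/(12)·0.5309^3·0.8475^3 = +0.575901
  k=4: (−1)^1·75.8947/(24)·0.5309^1·0.8475^5 = -0.733777
d^3_{-2,1}(2.0223) = +0.575901 -0.733777 = -0.157876

d=-0.1579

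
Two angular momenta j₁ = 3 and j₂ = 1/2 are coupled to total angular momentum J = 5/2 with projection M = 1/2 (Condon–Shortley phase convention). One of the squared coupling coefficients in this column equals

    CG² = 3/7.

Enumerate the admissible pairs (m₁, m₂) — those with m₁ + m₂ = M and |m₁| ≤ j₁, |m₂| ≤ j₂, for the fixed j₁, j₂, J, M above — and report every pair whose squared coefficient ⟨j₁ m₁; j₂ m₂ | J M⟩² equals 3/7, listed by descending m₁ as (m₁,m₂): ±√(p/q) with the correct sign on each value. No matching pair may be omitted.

Admissible pairs with m₁+m₂ = M = 1/2: (0,1/2), (1,-1/2)
  (m₁,m₂)=(1,-1/2): CG² = 4/7, CG = +√(4/7)
  (m₁,m₂)=(0,1/2): CG² = 3/7, CG = −√(3/7)   ← matches the target
Pairs with CG² = 3/7: (0,1/2): −√(3/7)

(0,1/2): −√(3/7)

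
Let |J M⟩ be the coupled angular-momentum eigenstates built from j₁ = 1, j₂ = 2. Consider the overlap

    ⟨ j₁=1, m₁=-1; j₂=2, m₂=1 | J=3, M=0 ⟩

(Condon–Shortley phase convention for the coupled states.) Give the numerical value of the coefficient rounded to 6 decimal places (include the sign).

+√(1/5) ≈ +0.447214

triangle: 0!*2!*4!/7! = 48/5040
(j±m)!: 0!*2!*3!*1!*3!*3! = 432
prefactor² = (2J+1)*Δ*N² = 144/5
  k=0: +1/(0!*0!*2!*3!*0!*1!) = 1/12
Σ = 1/12  ⇒  CG² = 144/5*(1/12)² = 1/5
CG = +√(1/5) = +0.447214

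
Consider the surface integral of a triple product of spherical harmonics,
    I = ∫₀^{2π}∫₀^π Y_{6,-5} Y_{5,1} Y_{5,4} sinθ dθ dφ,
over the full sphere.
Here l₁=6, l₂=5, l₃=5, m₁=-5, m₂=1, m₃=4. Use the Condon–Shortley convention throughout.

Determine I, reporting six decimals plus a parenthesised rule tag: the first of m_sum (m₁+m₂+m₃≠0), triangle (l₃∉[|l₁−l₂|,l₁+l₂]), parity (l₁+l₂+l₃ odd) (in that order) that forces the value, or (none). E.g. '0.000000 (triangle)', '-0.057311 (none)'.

Checks pass: Σm=0; 16 even; l₃=5∈[1,11].
(2·6+1)(2·5+1)(2·5+1) = 1573
Δ: 6! 6! 4! / 17! → 1/28588560
sum: t=1:−1/345600 t=2:+1/13824 t=3:−1/5184 t=4:+1/13824 t=5:−1/345600 = -7/129600
3j²(6 5 5; 0 0 0) = Δ·Π!·Σ² = 80/7293  (sign +1)
sum: t=5:−1/518400 t=6:+1/2073600 = -1/691200
3j²(6 5 5; -5 1 4) = Δ·Π!·Σ² = 81/4420  (sign +1)
combine: 4πI² = 1573·80/7293·81/4420 = 1188/3757
take √, sign +1: I = 0.15862904
No selection rule forces the value: the integral is nonzero (none).

0.158629 (none)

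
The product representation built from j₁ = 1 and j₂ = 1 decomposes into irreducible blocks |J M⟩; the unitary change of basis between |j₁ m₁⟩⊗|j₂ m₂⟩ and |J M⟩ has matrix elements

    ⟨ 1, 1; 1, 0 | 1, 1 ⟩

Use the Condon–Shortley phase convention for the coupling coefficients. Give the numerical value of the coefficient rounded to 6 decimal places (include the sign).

+√(1/2) ≈ +0.707107

triangle: 1!*1!*1!/4! = 1/24
(j±m)!: 2!*0!*1!*1!*2!*0! = 4
prefactor² = (2J+1)*Δ*N² = 1/2
  k=0: +1/(0!*1!*0!*1!*1!*0!) = 1
Σ = 1  ⇒  CG² = 1/2*1² = 1/2
CG = +√(1/2) = +0.707107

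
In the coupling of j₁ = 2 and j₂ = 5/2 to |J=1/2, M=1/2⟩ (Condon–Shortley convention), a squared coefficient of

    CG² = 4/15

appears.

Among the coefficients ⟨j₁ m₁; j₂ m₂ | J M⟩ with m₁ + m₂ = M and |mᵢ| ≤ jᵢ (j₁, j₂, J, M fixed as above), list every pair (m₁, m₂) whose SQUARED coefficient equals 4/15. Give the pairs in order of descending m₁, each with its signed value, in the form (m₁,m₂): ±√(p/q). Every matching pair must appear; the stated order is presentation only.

Admissible pairs with m₁+m₂ = M = 1/2: (-2,5/2), (-1,3/2), (0,1/2), (1,-1/2), (2,-3/2)
  (m₁,m₂)=(2,-3/2): CG² = 1/15, CG = +√(1/15)
  (m₁,m₂)=(1,-1/2): CG² = 2/15, CG = −√(2/15)
  (m₁,m₂)=(0,1/2): CG² = 1/5, CG = +√(1/5)
  (m₁,m₂)=(-1,3/2): CG² = 4/15, CG = −√(4/15)   ← matches the target
  (m₁,m₂)=(-2,5/2): CG² = 1/3, CG = +√(1/3)
Pairs with CG² = 4/15: (-1,3/2): −√(4/15)

(-1,3/2): −√(4/15)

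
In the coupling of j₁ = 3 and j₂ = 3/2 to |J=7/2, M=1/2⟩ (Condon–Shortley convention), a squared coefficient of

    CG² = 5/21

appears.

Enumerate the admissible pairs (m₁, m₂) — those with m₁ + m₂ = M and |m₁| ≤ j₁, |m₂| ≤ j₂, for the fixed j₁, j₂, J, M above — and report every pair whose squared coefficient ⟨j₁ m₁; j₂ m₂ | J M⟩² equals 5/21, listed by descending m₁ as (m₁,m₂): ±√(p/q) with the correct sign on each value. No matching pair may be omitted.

Admissible pairs with m₁+m₂ = M = 1/2: (-1,3/2), (0,1/2), (1,-1/2), (2,-3/2)
  (m₁,m₂)=(2,-3/2): CG² = 5/21, CG = +√(5/21)   ← matches the target
  (m₁,m₂)=(1,-1/2): CG² = 2/7, CG = +√(2/7)
  (m₁,m₂)=(0,1/2): CG² = 2/21, CG = −√(2/21)
  (m₁,m₂)=(-1,3/2): CG² = 8/21, CG = −√(8/21)
Pairs with CG² = 5/21: (2,-3/2): +√(5/21)

(2,-3/2): +√(5/21)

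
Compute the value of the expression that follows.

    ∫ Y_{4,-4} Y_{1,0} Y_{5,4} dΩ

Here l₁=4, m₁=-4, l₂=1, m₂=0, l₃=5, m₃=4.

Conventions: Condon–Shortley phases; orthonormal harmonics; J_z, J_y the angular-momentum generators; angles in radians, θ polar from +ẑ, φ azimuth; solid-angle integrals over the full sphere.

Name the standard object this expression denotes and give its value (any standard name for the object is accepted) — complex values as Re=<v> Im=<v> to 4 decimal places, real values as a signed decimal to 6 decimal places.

This is a Gaunt coefficient — the integral of a triple product of spherical harmonics over the sphere.
Rules hold: Σm=0, L=10 even, 3≤5≤5.
N = 9·3·11 = 297
Δ = 0!·8!·2!/11! = 1/495
Racah Σ t=0..0: t=0:+1/576 = 1/576
⇒ 3j(4 1 5; 0 0 0)² = 5/99, sgn -1
Racah Σ t=0..0: t=0:+1/40320 = 1/40320
⇒ 3j(4 1 5; -4 0 4)² = 1/55, sgn -1
4πI² = N·(3j₀)²·(3jₘ)² = 3/11
I = +1·√(0.272727/4π) = 0.14731920

Gaunt coefficient, +0.147319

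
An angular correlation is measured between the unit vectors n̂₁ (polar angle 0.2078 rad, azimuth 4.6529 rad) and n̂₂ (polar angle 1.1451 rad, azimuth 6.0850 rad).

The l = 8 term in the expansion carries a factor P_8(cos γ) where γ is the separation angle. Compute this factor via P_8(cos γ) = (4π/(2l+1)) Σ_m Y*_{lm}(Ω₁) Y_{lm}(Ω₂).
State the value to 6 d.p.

-0.230096

Summing Y*_{l m}(θ₁,φ₁)·Y_{l m}(θ₂,φ₂) over m ∈ [−8, 8]; prefactor 4π/(2·8+1) = 0.739198:
  term(m=-8) = +0.000000+0.000000i   from Y*(Ω₁)=+0.000002-0.000001i, Y(Ω₂)=-0.003583+0.243961i
  term(m=-7) = -0.000012+0.000008i   from Y*(Ω₁)=+0.000013+0.000029i, Y(Ω₂)=+0.080747+0.435088i
  term(m=-6) = -0.000087-0.000096i   from Y*(Ω₁)=-0.000363+0.000136i, Y(Ω₂)=+0.124663+0.310595i
  term(m=-5) = -0.000201+0.000242i   from Y*(Ω₁)=-0.000990-0.003230i, Y(Ω₂)=-0.050960-0.077804i
  term(m=-4) = -0.006680-0.004139i   from Y*(Ω₁)=+0.021257-0.005156i, Y(Ω₂)=-0.252165-0.255896i
  term(m=-3) = +0.003432-0.007767i   from Y*(Ω₁)=+0.018462+0.102347i, Y(Ω₂)=-0.067643-0.045738i
  term(m=-2) = -0.104112-0.029644i   from Y*(Ω₁)=-0.341007+0.040765i, Y(Ω₂)=+0.290762+0.121690i
  term(m=-1) = +0.013832-0.099088i   from Y*(Ω₁)=-0.040295-0.676561i, Y(Ω₂)=+0.144727+0.029064i
  term(m=+0) = -0.123623+0.000000i   from Y*(Ω₁)=+0.419038-0.000000i, Y(Ω₂)=-0.295015+0.000000i
  term(m=+1) = +0.013832+0.099088i   from Y*(Ω₁)=+0.040295-0.676561i, Y(Ω₂)=-0.144727+0.029064i
  term(m=+2) = -0.104112+0.029644i   from Y*(Ω₁)=-0.341007-0.040765i, Y(Ω₂)=+0.290762-0.121690i
  term(m=+3) = +0.003432+0.007767i   from Y*(Ω₁)=-0.018462+0.102347i, Y(Ω₂)=+0.067643-0.045738i
  term(m=+4) = -0.006680+0.004139i   from Y*(Ω₁)=+0.021257+0.005156i, Y(Ω₂)=-0.252165+0.255896i
  term(m=+5) = -0.000201-0.000242i   from Y*(Ω₁)=+0.000990-0.003230i, Y(Ω₂)=+0.050960-0.077804i
  term(m=+6) = -0.000087+0.000096i   from Y*(Ω₁)=-0.000363-0.000136i, Y(Ω₂)=+0.124663-0.310595i
  term(m=+7) = -0.000012-0.000008i   from Y*(Ω₁)=-0.000013+0.000029i, Y(Ω₂)=-0.080747+0.435088i
  term(m=+8) = +0.000000-0.000000i   from Y*(Ω₁)=+0.000002+0.000001i, Y(Ω₂)=-0.003583-0.243961i
Σ over m = -0.311278+0.000000i; ×(4π/17) → -0.230096+0.000000i. Real part: -0.230096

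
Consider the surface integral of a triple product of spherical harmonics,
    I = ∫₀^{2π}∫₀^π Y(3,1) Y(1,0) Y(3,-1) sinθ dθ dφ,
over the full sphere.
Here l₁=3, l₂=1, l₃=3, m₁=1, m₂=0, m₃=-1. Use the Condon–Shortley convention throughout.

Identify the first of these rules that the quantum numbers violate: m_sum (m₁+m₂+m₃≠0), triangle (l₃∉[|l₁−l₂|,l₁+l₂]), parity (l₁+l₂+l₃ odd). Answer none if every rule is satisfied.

parity

azimuthal sum: 1 + 0 − 1 = 0  ✓
2 ≤ 3 ≤ 4 (triangle on l)  ✓
L = 3 + 1 + 3 = 7 (odd)  ✗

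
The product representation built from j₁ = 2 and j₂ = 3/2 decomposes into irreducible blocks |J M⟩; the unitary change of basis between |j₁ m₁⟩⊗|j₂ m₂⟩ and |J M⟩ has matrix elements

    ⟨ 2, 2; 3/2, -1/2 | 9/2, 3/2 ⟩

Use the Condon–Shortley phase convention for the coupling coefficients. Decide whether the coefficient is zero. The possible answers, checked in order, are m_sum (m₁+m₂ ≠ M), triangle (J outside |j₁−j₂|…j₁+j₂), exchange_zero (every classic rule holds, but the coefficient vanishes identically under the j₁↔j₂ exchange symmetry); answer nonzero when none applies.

m-sum: m₁+m₂ = 2+(-1/2) = 3/2, M = 3/2  ✓
triangle: need |j₁−j₂| ≤ J ≤ j₁+j₂, i.e. J ∈ [1/2, 7/2]; J = 9/2 is outside ✗ ⇒ coefficient is 0

triangle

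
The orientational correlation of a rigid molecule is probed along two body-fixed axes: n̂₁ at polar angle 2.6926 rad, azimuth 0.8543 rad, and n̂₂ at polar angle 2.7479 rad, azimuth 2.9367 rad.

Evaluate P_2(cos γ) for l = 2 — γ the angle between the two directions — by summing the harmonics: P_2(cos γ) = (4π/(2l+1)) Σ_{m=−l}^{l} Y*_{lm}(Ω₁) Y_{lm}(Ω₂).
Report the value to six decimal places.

0.344761

Addition theorem: P_2(cos γ) = (4π/5) Σ_m Y*_{lm}(Ω₁) Y_{lm}(Ω₂), m = −2…2:
  [-2]  conj(Y_{2,-2})(Ω₁) = -0.01000 + 0.07209j ; Y_{2,-2}(Ω₂) = 0.05213 + 0.02265j ; Δ = -0.00215 + 0.00353j
  [-1]  conj(Y_{2,-1})(Ω₁) = -0.19840 - 0.22781j ; Y_{2,-1}(Ω₂) = 0.26795 + 0.05568j ; Δ = -0.04048 - 0.07209j
  [+0]  conj(Y_{2,0})(Ω₁) = 0.45252 + 0.00000j ; Y_{2,0}(Ω₂) = 0.49155 + 0.00000j ; Δ = 0.22244 + 0.00000j
  [+1]  conj(Y_{2,1})(Ω₁) = 0.19840 - 0.22781j ; Y_{2,1}(Ω₂) = -0.26795 + 0.05568j ; Δ = -0.04048 + 0.07209j
  [+2]  conj(Y_{2,2})(Ω₁) = -0.01000 - 0.07209j ; Y_{2,2}(Ω₂) = 0.05213 - 0.02265j ; Δ = -0.00215 - 0.00353j
Accumulated sum 0.13718 - 0.00000j; after 4π/(2l+1) scaling, 0.34476 - 0.00000j ⇒ P_2 = 0.344761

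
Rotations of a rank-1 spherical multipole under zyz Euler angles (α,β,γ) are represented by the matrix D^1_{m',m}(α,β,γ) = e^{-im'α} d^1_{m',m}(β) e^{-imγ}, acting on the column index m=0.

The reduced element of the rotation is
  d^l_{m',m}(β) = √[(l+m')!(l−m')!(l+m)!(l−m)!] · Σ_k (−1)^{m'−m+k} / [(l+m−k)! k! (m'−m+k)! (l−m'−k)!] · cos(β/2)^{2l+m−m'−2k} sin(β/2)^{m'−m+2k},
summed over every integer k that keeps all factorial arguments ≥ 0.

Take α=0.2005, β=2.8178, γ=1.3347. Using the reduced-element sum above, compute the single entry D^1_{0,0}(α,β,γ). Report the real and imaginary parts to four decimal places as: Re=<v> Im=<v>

Re=-0.9480 Im=0.0000

First d^1_{0,0}(β=2.8178), then the phase factors e^{-i(0)α} and e^{-i(0)γ}:
Half-angle: c=0.161190, s=0.986923. N=√(1·1·1·1)=1.000000
k: max(0,(0)−(0))=0 … min(1+(0),1−(0))=1
  k=0: (−1)^0·1.0000/(1)·0.1612^2·0.9869^0 = +0.025982
  k=1: (−1)^1·1.0000/(1)·0.1612^0·0.9869^2 = -0.974018
d^1_{0,0}(2.8178) = +0.025982 -0.974018 = -0.948036
Attach z-rotation phases: D = e^{-i(0)(0.2005)}·(-0.948036)·e^{-i(0)(1.3347)} = -0.948036+0.000000i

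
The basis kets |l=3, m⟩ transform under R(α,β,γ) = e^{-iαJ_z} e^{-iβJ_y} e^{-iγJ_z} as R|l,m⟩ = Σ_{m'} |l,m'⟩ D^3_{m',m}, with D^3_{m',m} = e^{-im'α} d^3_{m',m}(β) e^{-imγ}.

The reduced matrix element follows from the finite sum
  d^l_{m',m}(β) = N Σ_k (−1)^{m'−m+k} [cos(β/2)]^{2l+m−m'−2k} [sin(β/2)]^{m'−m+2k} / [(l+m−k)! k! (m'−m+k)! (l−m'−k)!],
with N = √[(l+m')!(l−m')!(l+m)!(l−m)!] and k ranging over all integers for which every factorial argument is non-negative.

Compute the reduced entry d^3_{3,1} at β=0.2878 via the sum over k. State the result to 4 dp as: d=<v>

d=0.0764

d^3_{3,1}(β=0.2878) via the finite sum:
With c≡cos(β/2)=0.989664 and s≡sin(β/2)=0.143404, N=[720·1·24·2]^{1/2}=185.903201
k∈{0} keeps every argument non-negative
  k=0: (−1)^2·185.9032/(48)·0.9897^4·0.1434^2 = +0.076405
d^3_{3,1}(0.2878) = +0.076405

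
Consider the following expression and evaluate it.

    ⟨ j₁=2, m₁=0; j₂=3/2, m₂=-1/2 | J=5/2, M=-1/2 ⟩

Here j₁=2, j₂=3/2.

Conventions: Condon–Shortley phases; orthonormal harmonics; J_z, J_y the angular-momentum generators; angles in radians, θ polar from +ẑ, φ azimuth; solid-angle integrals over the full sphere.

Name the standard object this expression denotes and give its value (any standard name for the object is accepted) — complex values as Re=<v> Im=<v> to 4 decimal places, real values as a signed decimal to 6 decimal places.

Clebsch–Gordan coefficient, +√(3/35) ≈ +0.292770

This is a Clebsch–Gordan (vector-coupling) coefficient.
√[6·1!3!2!/7! · 2!2!1!2!2!3!] = √(48/35)
  +(−1)^0/∏(0,1,2,1,1,1)! = 1/2  (running 1/2)
  +(−1)^1/∏(1,0,1,0,2,2)! = -1/4  (running 1/4)
⟨..|..⟩ = √(48/35)·(1/4) = +0.292770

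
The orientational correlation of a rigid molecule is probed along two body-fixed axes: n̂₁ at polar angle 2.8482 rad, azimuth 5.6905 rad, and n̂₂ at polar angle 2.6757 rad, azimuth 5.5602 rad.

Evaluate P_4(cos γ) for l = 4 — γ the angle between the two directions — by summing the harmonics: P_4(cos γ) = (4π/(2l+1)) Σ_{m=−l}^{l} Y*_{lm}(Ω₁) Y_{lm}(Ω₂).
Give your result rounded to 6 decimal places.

0.846222

Term-by-term m-sum for l=4 (normalisation 4π/9 = 1.396263):
  term(m=-4) = +0.000048+0.000028i   from Y*(Ω₁)=-0.002221-0.002157i, Y(Ω₂)=-0.017463+0.004452i
  term(m=-3) = +0.002716+0.001119i   from Y*(Ω₁)=+0.005964+0.028362i, Y(Ω₂)=+0.057086-0.083773i
  term(m=-2) = +0.045330+0.012088i   from Y*(Ω₁)=+0.056954-0.140378i, Y(Ω₂)=+0.038556+0.307270i
  term(m=-1) = +0.217837+0.028546i   from Y*(Ω₁)=-0.370932+0.249805i, Y(Ω₂)=-0.368372-0.325038i
  term(m=+0) = +0.074199+0.000000i   from Y*(Ω₁)=+0.518278-0.000000i, Y(Ω₂)=+0.143164+0.000000i
  term(m=+1) = +0.217837-0.028546i   from Y*(Ω₁)=+0.370932+0.249805i, Y(Ω₂)=+0.368372-0.325038i
  term(m=+2) = +0.045330-0.012088i   from Y*(Ω₁)=+0.056954+0.140378i, Y(Ω₂)=+0.038556-0.307270i
  term(m=+3) = +0.002716-0.001119i   from Y*(Ω₁)=-0.005964+0.028362i, Y(Ω₂)=-0.057086-0.083773i
  term(m=+4) = +0.000048-0.000028i   from Y*(Ω₁)=-0.002221+0.002157i, Y(Ω₂)=-0.017463-0.004452i
Σ over m = +0.606062+0.000000i; ×(4π/9) → +0.846222+0.000000i. Real part: 0.846222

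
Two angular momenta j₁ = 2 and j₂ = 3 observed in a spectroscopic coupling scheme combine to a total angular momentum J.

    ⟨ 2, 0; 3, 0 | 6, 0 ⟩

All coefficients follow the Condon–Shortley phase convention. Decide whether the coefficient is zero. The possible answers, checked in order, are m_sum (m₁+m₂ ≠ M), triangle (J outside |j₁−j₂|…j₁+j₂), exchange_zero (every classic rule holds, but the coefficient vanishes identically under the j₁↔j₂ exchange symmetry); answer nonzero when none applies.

triangle

m-sum: m₁+m₂ = 0+0 = 0, M = 0  ✓
triangle: need |j₁−j₂| ≤ J ≤ j₁+j₂, i.e. J ∈ [1, 5]; J = 6 is outside ✗ ⇒ coefficient is 0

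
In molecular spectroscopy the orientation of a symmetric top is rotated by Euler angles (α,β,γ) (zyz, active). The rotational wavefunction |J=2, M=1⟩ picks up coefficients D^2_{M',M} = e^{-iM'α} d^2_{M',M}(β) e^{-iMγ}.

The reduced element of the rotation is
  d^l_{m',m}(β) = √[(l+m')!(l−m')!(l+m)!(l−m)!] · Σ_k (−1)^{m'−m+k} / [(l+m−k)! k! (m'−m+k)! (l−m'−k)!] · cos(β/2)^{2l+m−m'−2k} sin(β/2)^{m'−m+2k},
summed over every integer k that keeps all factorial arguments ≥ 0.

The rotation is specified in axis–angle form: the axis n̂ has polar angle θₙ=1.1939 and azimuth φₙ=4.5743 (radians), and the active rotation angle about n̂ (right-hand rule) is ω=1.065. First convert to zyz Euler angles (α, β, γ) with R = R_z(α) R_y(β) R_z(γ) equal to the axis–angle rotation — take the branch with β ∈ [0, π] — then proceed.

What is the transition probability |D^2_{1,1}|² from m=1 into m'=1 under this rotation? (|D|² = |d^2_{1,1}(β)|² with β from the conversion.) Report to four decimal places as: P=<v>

Axis–angle → zyz. n̂ = (sinθₙcosφₙ, sinθₙsinφₙ, cosθₙ) = (-0.127989, -0.920960, +0.368036), ω = 1.0650.
R = I cosω + sinω [n̂]ₓ + (1−cosω) n̂n̂ᵀ gives
  R = [+0.492949, -0.261191, -0.829928; +0.382717, +0.921731, -0.062762; +0.781364, -0.286689, +0.554329]
β = atan2(√(R₁₃²+R₂₃²), R₃₃) = 0.983240; α = atan2(R₂₃, R₁₃) mod 2π = 3.217073; γ = atan2(R₃₂, −R₃₁) mod 2π = 3.493251
D^2_{1,1}(3.2171,0.9832,3.4933) = e^{-i·1·3.2171}·d^2_{1,1}(0.9832)·e^{-i·1·3.4933}. Compute d first:
Half-angle: c=0.881569, s=0.472055. N=√(6·1·6·1)=6.000000
Admissible k: 0..1 (factorial args all ≥0)
  k=0: (−1)^0·6.0000/(6)·0.8816^4·0.4721^0 = +0.603984
  k=1: (−1)^1·6.0000/(2)·0.8816^2·0.4721^2 = -0.519540
d^2_{1,1}(0.9832) = +0.603984 -0.519540 = +0.084444
|D^2_{1,1}|² = |d^2_{1,1}(β)|² = (+0.084444)² = 0.007131 (the z-rotation phases have unit modulus)

P=0.0071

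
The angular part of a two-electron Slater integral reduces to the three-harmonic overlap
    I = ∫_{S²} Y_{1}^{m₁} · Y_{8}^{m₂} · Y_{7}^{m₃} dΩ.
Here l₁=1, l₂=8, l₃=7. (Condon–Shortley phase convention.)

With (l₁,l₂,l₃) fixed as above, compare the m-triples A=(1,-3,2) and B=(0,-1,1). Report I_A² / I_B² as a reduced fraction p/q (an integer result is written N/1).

Same 1,8,7: normalisation and zero-m 3j drop out of the ratio.
A: Δ: 2! 0! 14! / 17! → 1/2040; sum: t=0:+1/87091200 = 1/87091200; 3j²(1 8 7; 1 -3 2) = Δ·Π!·Σ² = 11/408  (sign -1)
B: Δ: 2! 0! 14! / 17! → 1/2040; sum: t=1:−1/29030400 = -1/29030400; 3j²(1 8 7; 0 -1 1) = Δ·Π!·Σ² = 21/680  (sign -1)
I_A²/I_B² = (11/408)/(21/680) = 55/63

55/63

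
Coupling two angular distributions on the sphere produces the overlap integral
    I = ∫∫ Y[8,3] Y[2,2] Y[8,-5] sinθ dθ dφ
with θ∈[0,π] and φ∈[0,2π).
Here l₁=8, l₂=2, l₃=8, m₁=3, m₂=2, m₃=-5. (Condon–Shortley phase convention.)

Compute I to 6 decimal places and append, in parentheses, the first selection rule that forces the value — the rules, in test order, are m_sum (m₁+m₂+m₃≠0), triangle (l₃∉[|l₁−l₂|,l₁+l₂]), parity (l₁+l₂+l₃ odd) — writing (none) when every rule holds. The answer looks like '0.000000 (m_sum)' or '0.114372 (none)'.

Checks pass: Σm=0; 18 even; l₃=8∈[6,10].
(2·8+1)(2·2+1)(2·8+1) = 1445
Δ: 2! 14! 2! / 19! → 1/348840
sum: t=0:+1/116121600 t=1:−1/25401600 t=2:+1/116121600 = -1/45158400
3j²(8 2 8; 0 0 0) = Δ·Π!·Σ² = 24/1615  (sign -1)
sum: t=2:+1/958003200 = 1/958003200
3j²(8 2 8; 3 2 -5) = Δ·Π!·Σ² = 13/969  (sign -1)
combine: 4πI² = 1445·24/1615·13/969 = 104/361
take √, sign +1: I = 0.15141125
No selection rule forces the value: the integral is nonzero (none).

0.151411 (none)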